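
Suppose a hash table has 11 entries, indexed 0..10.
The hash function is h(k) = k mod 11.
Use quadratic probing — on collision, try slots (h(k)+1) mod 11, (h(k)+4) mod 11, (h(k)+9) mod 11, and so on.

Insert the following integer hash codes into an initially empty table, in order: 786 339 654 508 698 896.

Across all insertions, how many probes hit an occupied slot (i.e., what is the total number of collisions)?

8

Insert 786: h=5, slot 5 empty => index 5.
Insert 339: h=9, slot 9 empty => index 9.
Insert 654: h=5, slot 5 occupied => index 6.
Insert 508: h=2, slot 2 empty => index 2.
Insert 698: h=5, slots 5,6,9 occupied => index 3.
Insert 896: h=5, slots 5,6,9,3 occupied => index 10.
Table: [_, _, 508, 698, _, 786, 654, _, _, 339, 896]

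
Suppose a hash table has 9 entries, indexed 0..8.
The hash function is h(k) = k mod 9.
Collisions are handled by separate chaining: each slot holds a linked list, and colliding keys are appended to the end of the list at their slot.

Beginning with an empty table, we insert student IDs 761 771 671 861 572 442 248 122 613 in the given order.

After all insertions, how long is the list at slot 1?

2

Insert 761: h=5, bucket 5 empty → new chain.
Insert 771: h=6, bucket 6 empty → new chain.
Insert 671: h=5, bucket 5 nonempty → append to chain.
Insert 861: h=6, bucket 6 nonempty → append to chain.
Insert 572: h=5, bucket 5 nonempty → append to chain.
Insert 442: h=1, bucket 1 empty → new chain.
Insert 248: h=5, bucket 5 nonempty → append to chain.
Insert 122: h=5, bucket 5 nonempty → append to chain.
Insert 613: h=1, bucket 1 nonempty → append to chain.
Final buckets:
0: -
1: 442 -> 613
2: -
3: -
4: -
5: 761 -> 671 -> 572 -> 248 -> 122
6: 771 -> 861
7: -
8: -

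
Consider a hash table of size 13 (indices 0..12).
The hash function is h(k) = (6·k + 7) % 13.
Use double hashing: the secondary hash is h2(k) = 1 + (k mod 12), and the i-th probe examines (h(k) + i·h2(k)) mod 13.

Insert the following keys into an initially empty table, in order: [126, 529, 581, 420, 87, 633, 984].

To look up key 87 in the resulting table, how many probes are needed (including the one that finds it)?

2

126 hashes to 9; slot 9 is free => place at 9.
529 hashes to 9, h2=2; 9 taken => place at 11.
581 hashes to 9, h2=6; 9 taken => place at 2.
420 hashes to 5; slot 5 is free => place at 5.
87 hashes to 9, h2=4; 9 taken => place at 0.
633 hashes to 9, h2=10; 9 taken => place at 6.
984 hashes to 9, h2=1; 9 taken => place at 10.
Table: [87, -, 581, -, -, 420, 633, -, -, 126, 984, 529, -]
Lookup 87: h=9, h2=4, probe 9,0 → found at 0.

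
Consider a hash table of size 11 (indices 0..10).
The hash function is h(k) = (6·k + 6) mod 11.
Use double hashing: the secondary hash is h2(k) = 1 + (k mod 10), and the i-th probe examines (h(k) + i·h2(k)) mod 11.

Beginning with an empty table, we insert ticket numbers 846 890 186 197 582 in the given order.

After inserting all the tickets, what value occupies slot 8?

Insert 846: h=0, slot 0 empty -> index 0.
Insert 890: h=0, h2=1, slot 0 occupied -> index 1.
Insert 186: h=0, h2=7, slot 0 occupied -> index 7.
Insert 197: h=0, h2=8, slot 0 occupied -> index 8.
Insert 582: h=0, h2=3, slot 0 occupied -> index 3.
Table: [846, 890, ∅, 582, ∅, ∅, ∅, 186, 197, ∅, ∅]

197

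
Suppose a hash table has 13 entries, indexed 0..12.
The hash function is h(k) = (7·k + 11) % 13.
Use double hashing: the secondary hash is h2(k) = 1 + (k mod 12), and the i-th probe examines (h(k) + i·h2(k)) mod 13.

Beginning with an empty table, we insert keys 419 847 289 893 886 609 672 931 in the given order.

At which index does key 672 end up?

419 hashes to 6; slot 6 is free → place at 6.
847 hashes to 12; slot 12 is free → place at 12.
289 hashes to 6, h2=2; 6 taken → place at 8.
893 hashes to 9; slot 9 is free → place at 9.
886 hashes to 12, h2=11; 12 taken → place at 10.
609 hashes to 10, h2=10; 10 taken → place at 7.
672 hashes to 9, h2=1; 9,10 taken → place at 11.
931 hashes to 2; slot 2 is free → place at 2.
Table: [-, -, 931, -, -, -, 419, 609, 289, 893, 886, 672, 847]

11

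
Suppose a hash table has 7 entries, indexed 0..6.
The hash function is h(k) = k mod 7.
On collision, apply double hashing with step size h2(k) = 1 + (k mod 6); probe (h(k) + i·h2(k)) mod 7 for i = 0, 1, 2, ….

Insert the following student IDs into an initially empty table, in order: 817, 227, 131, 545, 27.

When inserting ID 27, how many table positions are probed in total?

3

Insert 817: h=5, slot 5 empty -> index 5.
Insert 227: h=3, slot 3 empty -> index 3.
Insert 131: h=5, h2=6, slot 5 occupied -> index 4.
Insert 545: h=6, slot 6 empty -> index 6.
Insert 27: h=6, h2=4, slots 6,3 occupied -> index 0.
Table: [27, ., ., 227, 131, 817, 545]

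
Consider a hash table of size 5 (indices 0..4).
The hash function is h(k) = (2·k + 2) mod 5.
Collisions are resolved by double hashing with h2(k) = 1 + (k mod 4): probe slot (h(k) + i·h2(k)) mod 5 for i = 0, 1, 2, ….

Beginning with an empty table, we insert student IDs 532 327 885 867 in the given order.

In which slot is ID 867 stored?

4

Insert 532: h=1, slot 1 empty → index 1.
Insert 327: h=1, h2=4, slot 1 occupied → index 0.
Insert 885: h=2, slot 2 empty → index 2.
Insert 867: h=1, h2=4, slots 1,0 occupied → index 4.
Table: [327, 532, 885, _, 867]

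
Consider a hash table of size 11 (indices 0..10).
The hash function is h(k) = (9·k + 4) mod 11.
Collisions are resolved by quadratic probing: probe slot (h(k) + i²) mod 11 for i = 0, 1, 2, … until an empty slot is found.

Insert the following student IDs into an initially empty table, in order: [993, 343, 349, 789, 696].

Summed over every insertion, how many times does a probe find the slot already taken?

4

993: h=9 -> slot 9
343: h=0 -> slot 0
349: h=10 -> slot 10
789: h=10, probe 10,0,3 -> slot 3
696: h=9, probe 9,10,2 -> slot 2
Table: [343, ., 696, 789, ., ., ., ., ., 993, 349]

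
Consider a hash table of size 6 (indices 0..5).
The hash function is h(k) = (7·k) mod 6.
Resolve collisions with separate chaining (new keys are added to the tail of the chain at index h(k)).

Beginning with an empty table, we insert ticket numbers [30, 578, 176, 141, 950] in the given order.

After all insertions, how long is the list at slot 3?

1

30 → bucket 0
578 → bucket 2
176 → bucket 2 (collision)
141 → bucket 3
950 → bucket 2 (collision)
Final buckets:
0: 30
1: .
2: 578 -> 176 -> 950
3: 141
4: .
5: .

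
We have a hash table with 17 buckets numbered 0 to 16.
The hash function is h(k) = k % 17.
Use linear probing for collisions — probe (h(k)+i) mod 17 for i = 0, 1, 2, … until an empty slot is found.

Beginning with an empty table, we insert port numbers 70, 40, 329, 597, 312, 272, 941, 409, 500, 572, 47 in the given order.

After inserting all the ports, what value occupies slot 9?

941

70: h=2 → slot 2
40: h=6 → slot 6
329: h=6, probe 6,7 → slot 7
597: h=2, probe 2,3 → slot 3
312: h=6, probe 6,7,8 → slot 8
272: h=0 → slot 0
941: h=6, probe 6,7,8,9 → slot 9
409: h=1 → slot 1
500: h=7, probe 7,8,9,10 → slot 10
572: h=11 → slot 11
47: h=13 → slot 13
Table: [272, 409, 70, 597, _, _, 40, 329, 312, 941, 500, 572, _, 47, _, _, _]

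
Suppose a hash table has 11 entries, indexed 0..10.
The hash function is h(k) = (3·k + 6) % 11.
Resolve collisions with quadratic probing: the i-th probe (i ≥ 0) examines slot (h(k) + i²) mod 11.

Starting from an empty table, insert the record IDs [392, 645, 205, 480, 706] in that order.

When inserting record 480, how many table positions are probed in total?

Insert 392: h=5, slot 5 empty -> index 5.
Insert 645: h=5, slot 5 occupied -> index 6.
Insert 205: h=5, slots 5,6 occupied -> index 9.
Insert 480: h=5, slots 5,6,9 occupied -> index 3.
Insert 706: h=1, slot 1 empty -> index 1.
Table: [., 706, ., 480, ., 392, 645, ., ., 205, .]

4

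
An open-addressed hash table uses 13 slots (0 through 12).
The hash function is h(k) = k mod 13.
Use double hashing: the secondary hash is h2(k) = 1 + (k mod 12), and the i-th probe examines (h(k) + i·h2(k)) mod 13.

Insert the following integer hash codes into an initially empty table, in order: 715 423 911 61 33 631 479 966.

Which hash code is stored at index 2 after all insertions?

631

715 hashes to 0; slot 0 is free => place at 0.
423 hashes to 7; slot 7 is free => place at 7.
911 hashes to 1; slot 1 is free => place at 1.
61 hashes to 9; slot 9 is free => place at 9.
33 hashes to 7, h2=10; 7 taken => place at 4.
631 hashes to 7, h2=8; 7 taken => place at 2.
479 hashes to 11; slot 11 is free => place at 11.
966 hashes to 4, h2=7; 4,11 taken => place at 5.
Table: [715, 911, 631, —, 33, 966, —, 423, —, 61, —, 479, —]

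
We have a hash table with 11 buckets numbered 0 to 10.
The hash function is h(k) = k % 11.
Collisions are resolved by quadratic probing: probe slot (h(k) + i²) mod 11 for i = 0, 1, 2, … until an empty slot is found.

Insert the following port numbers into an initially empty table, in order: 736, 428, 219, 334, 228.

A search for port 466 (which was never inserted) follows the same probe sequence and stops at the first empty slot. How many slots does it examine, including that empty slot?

2

736: h=10 → slot 10
428: h=10, probe 10,0 → slot 0
219: h=10, probe 10,0,3 → slot 3
334: h=4 → slot 4
228: h=8 → slot 8
Table: [428, ., ., 219, 334, ., ., ., 228, ., 736]
Lookup 466: h=4, probe 4,5 → slot 5 empty, not found.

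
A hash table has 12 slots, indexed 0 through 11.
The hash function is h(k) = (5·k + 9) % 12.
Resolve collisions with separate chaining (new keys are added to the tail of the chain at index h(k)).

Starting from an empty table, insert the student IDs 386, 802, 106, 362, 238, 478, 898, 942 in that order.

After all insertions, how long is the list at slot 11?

386 -> bucket 7
802 -> bucket 11
106 -> bucket 11 (collision)
362 -> bucket 7 (collision)
238 -> bucket 11 (collision)
478 -> bucket 11 (collision)
898 -> bucket 11 (collision)
942 -> bucket 3
Final buckets:
0: ∅
1: ∅
2: ∅
3: 942
4: ∅
5: ∅
6: ∅
7: 386 -> 362
8: ∅
9: ∅
10: ∅
11: 802 -> 106 -> 238 -> 478 -> 898

5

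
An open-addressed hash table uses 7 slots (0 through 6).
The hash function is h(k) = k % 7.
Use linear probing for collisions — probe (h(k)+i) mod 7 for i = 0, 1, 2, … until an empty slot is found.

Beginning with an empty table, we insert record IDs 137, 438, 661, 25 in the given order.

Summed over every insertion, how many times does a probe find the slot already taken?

137 hashes to 4; slot 4 is free → place at 4.
438 hashes to 4; 4 taken → place at 5.
661 hashes to 3; slot 3 is free → place at 3.
25 hashes to 4; 4,5 taken → place at 6.
Table: [., ., ., 661, 137, 438, 25]

3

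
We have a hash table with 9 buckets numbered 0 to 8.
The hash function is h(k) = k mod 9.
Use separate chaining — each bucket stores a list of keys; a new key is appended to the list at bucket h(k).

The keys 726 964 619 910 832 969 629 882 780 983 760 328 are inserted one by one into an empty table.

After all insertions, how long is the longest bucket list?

3

Insert 726: h=6, bucket 6 empty → new chain.
Insert 964: h=1, bucket 1 empty → new chain.
Insert 619: h=7, bucket 7 empty → new chain.
Insert 910: h=1, bucket 1 nonempty → append to chain.
Insert 832: h=4, bucket 4 empty → new chain.
Insert 969: h=6, bucket 6 nonempty → append to chain.
Insert 629: h=8, bucket 8 empty → new chain.
Insert 882: h=0, bucket 0 empty → new chain.
Insert 780: h=6, bucket 6 nonempty → append to chain.
Insert 983: h=2, bucket 2 empty → new chain.
Insert 760: h=4, bucket 4 nonempty → append to chain.
Insert 328: h=4, bucket 4 nonempty → append to chain.
Final buckets:
0: 882
1: 964 -> 910
2: 983
3: —
4: 832 -> 760 -> 328
5: —
6: 726 -> 969 -> 780
7: 619
8: 629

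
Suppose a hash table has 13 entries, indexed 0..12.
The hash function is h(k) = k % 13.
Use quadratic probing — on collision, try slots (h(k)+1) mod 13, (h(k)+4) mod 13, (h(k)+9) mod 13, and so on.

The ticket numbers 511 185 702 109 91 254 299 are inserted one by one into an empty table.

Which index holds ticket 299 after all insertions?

511 hashes to 4; slot 4 is free => place at 4.
185 hashes to 3; slot 3 is free => place at 3.
702 hashes to 0; slot 0 is free => place at 0.
109 hashes to 5; slot 5 is free => place at 5.
91 hashes to 0; 0 taken => place at 1.
254 hashes to 7; slot 7 is free => place at 7.
299 hashes to 0; 0,1,4 taken => place at 9.
Table: [702, 91, _, 185, 511, 109, _, 254, _, 299, _, _, _]

9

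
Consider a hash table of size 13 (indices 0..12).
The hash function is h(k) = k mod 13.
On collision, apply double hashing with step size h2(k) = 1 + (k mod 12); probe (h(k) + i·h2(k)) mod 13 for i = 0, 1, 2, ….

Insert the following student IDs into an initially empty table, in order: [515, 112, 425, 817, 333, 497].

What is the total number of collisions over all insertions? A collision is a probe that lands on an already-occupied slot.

515: h=8 → slot 8
112: h=8, h2=5, probe 8,0 → slot 0
425: h=9 → slot 9
817: h=11 → slot 11
333: h=8, h2=10, probe 8,5 → slot 5
497: h=3 → slot 3
Table: [112, ∅, ∅, 497, ∅, 333, ∅, ∅, 515, 425, ∅, 817, ∅]

2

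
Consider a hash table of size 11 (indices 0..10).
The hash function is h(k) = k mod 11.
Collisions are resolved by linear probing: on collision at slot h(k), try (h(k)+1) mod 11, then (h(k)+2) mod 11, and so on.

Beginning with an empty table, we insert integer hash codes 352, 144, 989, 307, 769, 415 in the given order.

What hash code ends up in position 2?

Insert 352: h=0, slot 0 empty → index 0.
Insert 144: h=1, slot 1 empty → index 1.
Insert 989: h=10, slot 10 empty → index 10.
Insert 307: h=10, slots 10,0,1 occupied → index 2.
Insert 769: h=10, slots 10,0,1,2 occupied → index 3.
Insert 415: h=8, slot 8 empty → index 8.
Table: [352, 144, 307, 769, ., ., ., ., 415, ., 989]

307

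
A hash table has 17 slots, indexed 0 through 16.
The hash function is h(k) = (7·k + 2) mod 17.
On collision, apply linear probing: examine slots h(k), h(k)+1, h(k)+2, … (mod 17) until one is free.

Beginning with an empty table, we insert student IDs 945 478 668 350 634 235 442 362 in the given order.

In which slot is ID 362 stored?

7

945 hashes to 4; slot 4 is free -> place at 4.
478 hashes to 16; slot 16 is free -> place at 16.
668 hashes to 3; slot 3 is free -> place at 3.
350 hashes to 4; 4 taken -> place at 5.
634 hashes to 3; 3,4,5 taken -> place at 6.
235 hashes to 15; slot 15 is free -> place at 15.
442 hashes to 2; slot 2 is free -> place at 2.
362 hashes to 3; 3,4,5,6 taken -> place at 7.
Table: [., ., 442, 668, 945, 350, 634, 362, ., ., ., ., ., ., ., 235, 478]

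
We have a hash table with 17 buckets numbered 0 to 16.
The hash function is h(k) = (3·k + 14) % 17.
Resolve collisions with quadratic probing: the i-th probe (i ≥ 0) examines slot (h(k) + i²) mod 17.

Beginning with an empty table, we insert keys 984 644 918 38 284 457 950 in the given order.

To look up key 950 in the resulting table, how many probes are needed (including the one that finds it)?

984: h=8 → slot 8
644: h=8, probe 8,9 → slot 9
918: h=14 → slot 14
38: h=9, probe 9,10 → slot 10
284: h=16 → slot 16
457: h=8, probe 8,9,12 → slot 12
950: h=8, probe 8,9,12,0 → slot 0
Table: [950, ., ., ., ., ., ., ., 984, 644, 38, ., 457, ., 918, ., 284]
Lookup 950: h=8, probe 8,9,12,0 → found at 0.

4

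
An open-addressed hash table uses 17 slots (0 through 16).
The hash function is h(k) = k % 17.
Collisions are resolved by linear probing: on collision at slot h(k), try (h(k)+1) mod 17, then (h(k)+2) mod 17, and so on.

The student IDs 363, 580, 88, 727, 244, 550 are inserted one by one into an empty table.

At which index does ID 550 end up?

363: h=6 → slot 6
580: h=2 → slot 2
88: h=3 → slot 3
727: h=13 → slot 13
244: h=6, probe 6,7 → slot 7
550: h=6, probe 6,7,8 → slot 8
Table: [., ., 580, 88, ., ., 363, 244, 550, ., ., ., ., 727, ., ., .]

8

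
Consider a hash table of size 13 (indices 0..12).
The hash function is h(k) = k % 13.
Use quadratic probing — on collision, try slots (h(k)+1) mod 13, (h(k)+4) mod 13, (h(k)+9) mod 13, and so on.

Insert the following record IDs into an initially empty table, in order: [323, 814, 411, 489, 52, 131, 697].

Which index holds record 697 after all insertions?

323 hashes to 11; slot 11 is free -> place at 11.
814 hashes to 8; slot 8 is free -> place at 8.
411 hashes to 8; 8 taken -> place at 9.
489 hashes to 8; 8,9 taken -> place at 12.
52 hashes to 0; slot 0 is free -> place at 0.
131 hashes to 1; slot 1 is free -> place at 1.
697 hashes to 8; 8,9,12 taken -> place at 4.
Table: [52, 131, -, -, 697, -, -, -, 814, 411, -, 323, 489]

4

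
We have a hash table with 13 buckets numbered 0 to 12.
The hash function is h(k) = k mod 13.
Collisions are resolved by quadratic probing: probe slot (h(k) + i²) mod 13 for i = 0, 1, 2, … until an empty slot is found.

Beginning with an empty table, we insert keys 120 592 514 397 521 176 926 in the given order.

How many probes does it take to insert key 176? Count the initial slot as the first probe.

5

120 hashes to 3; slot 3 is free => place at 3.
592 hashes to 7; slot 7 is free => place at 7.
514 hashes to 7; 7 taken => place at 8.
397 hashes to 7; 7,8 taken => place at 11.
521 hashes to 1; slot 1 is free => place at 1.
176 hashes to 7; 7,8,11,3 taken => place at 10.
926 hashes to 3; 3 taken => place at 4.
Table: [_, 521, _, 120, 926, _, _, 592, 514, _, 176, 397, _]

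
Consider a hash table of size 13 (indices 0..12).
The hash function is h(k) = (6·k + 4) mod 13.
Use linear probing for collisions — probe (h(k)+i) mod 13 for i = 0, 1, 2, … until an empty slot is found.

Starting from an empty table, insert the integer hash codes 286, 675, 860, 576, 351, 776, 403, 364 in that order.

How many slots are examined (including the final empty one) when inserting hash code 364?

286 hashes to 4; slot 4 is free -> place at 4.
675 hashes to 11; slot 11 is free -> place at 11.
860 hashes to 3; slot 3 is free -> place at 3.
576 hashes to 2; slot 2 is free -> place at 2.
351 hashes to 4; 4 taken -> place at 5.
776 hashes to 6; slot 6 is free -> place at 6.
403 hashes to 4; 4,5,6 taken -> place at 7.
364 hashes to 4; 4,5,6,7 taken -> place at 8.
Table: [-, -, 576, 860, 286, 351, 776, 403, 364, -, -, 675, -]

5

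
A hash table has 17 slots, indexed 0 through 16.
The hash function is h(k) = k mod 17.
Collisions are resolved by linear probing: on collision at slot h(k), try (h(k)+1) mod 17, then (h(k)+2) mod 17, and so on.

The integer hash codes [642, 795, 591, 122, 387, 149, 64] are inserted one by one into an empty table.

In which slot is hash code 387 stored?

16

642 hashes to 13; slot 13 is free → place at 13.
795 hashes to 13; 13 taken → place at 14.
591 hashes to 13; 13,14 taken → place at 15.
122 hashes to 3; slot 3 is free → place at 3.
387 hashes to 13; 13,14,15 taken → place at 16.
149 hashes to 13; 13,14,15,16 taken → place at 0.
64 hashes to 13; 13,14,15,16,0 taken → place at 1.
Table: [149, 64, _, 122, _, _, _, _, _, _, _, _, _, 642, 795, 591, 387]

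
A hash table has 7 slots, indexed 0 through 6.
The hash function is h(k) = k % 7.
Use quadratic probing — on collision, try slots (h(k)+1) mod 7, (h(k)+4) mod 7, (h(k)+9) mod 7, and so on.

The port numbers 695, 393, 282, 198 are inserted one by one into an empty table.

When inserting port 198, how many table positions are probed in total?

3

Insert 695: h=2, slot 2 empty => index 2.
Insert 393: h=1, slot 1 empty => index 1.
Insert 282: h=2, slot 2 occupied => index 3.
Insert 198: h=2, slots 2,3 occupied => index 6.
Table: [∅, 393, 695, 282, ∅, ∅, 198]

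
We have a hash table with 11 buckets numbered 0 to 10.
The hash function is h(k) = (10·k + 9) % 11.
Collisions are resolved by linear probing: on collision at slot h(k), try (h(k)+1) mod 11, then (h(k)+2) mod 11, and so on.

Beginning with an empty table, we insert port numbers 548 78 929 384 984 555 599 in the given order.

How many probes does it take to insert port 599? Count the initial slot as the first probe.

4

548 hashes to 0; slot 0 is free → place at 0.
78 hashes to 8; slot 8 is free → place at 8.
929 hashes to 4; slot 4 is free → place at 4.
384 hashes to 10; slot 10 is free → place at 10.
984 hashes to 4; 4 taken → place at 5.
555 hashes to 4; 4,5 taken → place at 6.
599 hashes to 4; 4,5,6 taken → place at 7.
Table: [548, _, _, _, 929, 984, 555, 599, 78, _, 384]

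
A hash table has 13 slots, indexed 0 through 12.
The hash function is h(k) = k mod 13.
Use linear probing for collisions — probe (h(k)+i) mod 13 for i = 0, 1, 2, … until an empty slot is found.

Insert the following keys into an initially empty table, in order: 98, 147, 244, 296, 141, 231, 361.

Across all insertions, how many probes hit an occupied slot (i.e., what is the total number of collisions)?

Insert 98: h=7, slot 7 empty -> index 7.
Insert 147: h=4, slot 4 empty -> index 4.
Insert 244: h=10, slot 10 empty -> index 10.
Insert 296: h=10, slot 10 occupied -> index 11.
Insert 141: h=11, slot 11 occupied -> index 12.
Insert 231: h=10, slots 10,11,12 occupied -> index 0.
Insert 361: h=10, slots 10,11,12,0 occupied -> index 1.
Table: [231, 361, ∅, ∅, 147, ∅, ∅, 98, ∅, ∅, 244, 296, 141]

9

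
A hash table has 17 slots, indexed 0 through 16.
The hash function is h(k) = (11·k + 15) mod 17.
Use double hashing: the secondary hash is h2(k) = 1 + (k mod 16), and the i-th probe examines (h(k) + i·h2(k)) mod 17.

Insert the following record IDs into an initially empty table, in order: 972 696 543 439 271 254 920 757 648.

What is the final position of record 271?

2

972 hashes to 14; slot 14 is free => place at 14.
696 hashes to 4; slot 4 is free => place at 4.
543 hashes to 4, h2=16; 4 taken => place at 3.
439 hashes to 16; slot 16 is free => place at 16.
271 hashes to 4, h2=16; 4,3 taken => place at 2.
254 hashes to 4, h2=15; 4,2 taken => place at 0.
920 hashes to 3, h2=9; 3 taken => place at 12.
757 hashes to 12, h2=6; 12 taken => place at 1.
648 hashes to 3, h2=9; 3,12,4 taken => place at 13.
Table: [254, 757, 271, 543, 696, —, —, —, —, —, —, —, 920, 648, 972, —, 439]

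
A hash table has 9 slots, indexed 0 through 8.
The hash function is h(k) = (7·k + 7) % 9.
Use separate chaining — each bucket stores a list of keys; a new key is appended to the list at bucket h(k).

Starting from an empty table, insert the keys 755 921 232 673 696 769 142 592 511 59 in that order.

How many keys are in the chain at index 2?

5

Insert 755: h=0, bucket 0 empty -> new chain.
Insert 921: h=1, bucket 1 empty -> new chain.
Insert 232: h=2, bucket 2 empty -> new chain.
Insert 673: h=2, bucket 2 nonempty -> append to chain.
Insert 696: h=1, bucket 1 nonempty -> append to chain.
Insert 769: h=8, bucket 8 empty -> new chain.
Insert 142: h=2, bucket 2 nonempty -> append to chain.
Insert 592: h=2, bucket 2 nonempty -> append to chain.
Insert 511: h=2, bucket 2 nonempty -> append to chain.
Insert 59: h=6, bucket 6 empty -> new chain.
Final buckets:
0: 755
1: 921 -> 696
2: 232 -> 673 -> 142 -> 592 -> 511
3: -
4: -
5: -
6: 59
7: -
8: 769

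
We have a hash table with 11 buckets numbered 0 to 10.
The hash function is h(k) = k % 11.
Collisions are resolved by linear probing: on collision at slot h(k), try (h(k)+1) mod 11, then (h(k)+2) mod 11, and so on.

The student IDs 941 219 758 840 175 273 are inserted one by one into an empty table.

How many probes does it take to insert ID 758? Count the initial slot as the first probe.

2

941 hashes to 6; slot 6 is free -> place at 6.
219 hashes to 10; slot 10 is free -> place at 10.
758 hashes to 10; 10 taken -> place at 0.
840 hashes to 4; slot 4 is free -> place at 4.
175 hashes to 10; 10,0 taken -> place at 1.
273 hashes to 9; slot 9 is free -> place at 9.
Table: [758, 175, ∅, ∅, 840, ∅, 941, ∅, ∅, 273, 219]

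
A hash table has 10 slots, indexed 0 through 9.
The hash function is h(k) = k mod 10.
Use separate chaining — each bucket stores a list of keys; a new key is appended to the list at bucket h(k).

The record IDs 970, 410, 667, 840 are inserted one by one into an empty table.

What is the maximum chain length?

970 -> bucket 0
410 -> bucket 0 (collision)
667 -> bucket 7
840 -> bucket 0 (collision)
Final buckets:
0: 970 -> 410 -> 840
1: —
2: —
3: —
4: —
5: —
6: —
7: 667
8: —
9: —

3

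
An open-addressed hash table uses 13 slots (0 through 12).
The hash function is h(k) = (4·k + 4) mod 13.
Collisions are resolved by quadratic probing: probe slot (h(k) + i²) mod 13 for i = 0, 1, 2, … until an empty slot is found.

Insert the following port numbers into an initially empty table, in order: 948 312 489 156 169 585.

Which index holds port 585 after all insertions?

7

Insert 948: h=0, slot 0 empty => index 0.
Insert 312: h=4, slot 4 empty => index 4.
Insert 489: h=10, slot 10 empty => index 10.
Insert 156: h=4, slot 4 occupied => index 5.
Insert 169: h=4, slots 4,5 occupied => index 8.
Insert 585: h=4, slots 4,5,8,0 occupied => index 7.
Table: [948, ., ., ., 312, 156, ., 585, 169, ., 489, ., .]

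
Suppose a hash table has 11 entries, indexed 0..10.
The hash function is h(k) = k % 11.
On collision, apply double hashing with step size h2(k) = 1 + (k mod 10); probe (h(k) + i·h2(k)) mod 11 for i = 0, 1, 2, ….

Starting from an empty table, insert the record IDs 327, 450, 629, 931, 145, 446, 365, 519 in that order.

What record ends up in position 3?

145

327 hashes to 8; slot 8 is free => place at 8.
450 hashes to 10; slot 10 is free => place at 10.
629 hashes to 2; slot 2 is free => place at 2.
931 hashes to 7; slot 7 is free => place at 7.
145 hashes to 2, h2=6; 2,8 taken => place at 3.
446 hashes to 6; slot 6 is free => place at 6.
365 hashes to 2, h2=6; 2,8,3 taken => place at 9.
519 hashes to 2, h2=10; 2 taken => place at 1.
Table: [-, 519, 629, 145, -, -, 446, 931, 327, 365, 450]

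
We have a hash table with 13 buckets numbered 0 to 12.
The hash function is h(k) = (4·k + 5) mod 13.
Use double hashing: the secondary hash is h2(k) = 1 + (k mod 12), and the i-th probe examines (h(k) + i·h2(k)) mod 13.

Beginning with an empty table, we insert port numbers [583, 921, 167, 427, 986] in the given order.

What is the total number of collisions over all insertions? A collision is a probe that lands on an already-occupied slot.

4

583 hashes to 10; slot 10 is free => place at 10.
921 hashes to 10, h2=10; 10 taken => place at 7.
167 hashes to 10, h2=12; 10 taken => place at 9.
427 hashes to 10, h2=8; 10 taken => place at 5.
986 hashes to 10, h2=3; 10 taken => place at 0.
Table: [986, _, _, _, _, 427, _, 921, _, 167, 583, _, _]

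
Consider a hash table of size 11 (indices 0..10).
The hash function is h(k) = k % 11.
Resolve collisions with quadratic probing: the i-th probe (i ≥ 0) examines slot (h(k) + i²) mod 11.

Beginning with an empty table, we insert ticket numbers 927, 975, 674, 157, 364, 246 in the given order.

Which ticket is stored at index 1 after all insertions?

927: h=3 → slot 3
975: h=7 → slot 7
674: h=3, probe 3,4 → slot 4
157: h=3, probe 3,4,7,1 → slot 1
364: h=1, probe 1,2 → slot 2
246: h=4, probe 4,5 → slot 5
Table: [—, 157, 364, 927, 674, 246, —, 975, —, —, —]

157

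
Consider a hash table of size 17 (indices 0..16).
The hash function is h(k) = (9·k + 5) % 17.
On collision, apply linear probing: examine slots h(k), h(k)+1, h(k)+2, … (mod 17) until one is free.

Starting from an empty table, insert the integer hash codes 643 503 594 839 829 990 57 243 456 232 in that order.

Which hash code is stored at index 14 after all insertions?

456

Insert 643: h=12, slot 12 empty → index 12.
Insert 503: h=10, slot 10 empty → index 10.
Insert 594: h=13, slot 13 empty → index 13.
Insert 839: h=8, slot 8 empty → index 8.
Insert 829: h=3, slot 3 empty → index 3.
Insert 990: h=7, slot 7 empty → index 7.
Insert 57: h=8, slot 8 occupied → index 9.
Insert 243: h=16, slot 16 empty → index 16.
Insert 456: h=12, slots 12,13 occupied → index 14.
Insert 232: h=2, slot 2 empty → index 2.
Table: [—, —, 232, 829, —, —, —, 990, 839, 57, 503, —, 643, 594, 456, —, 243]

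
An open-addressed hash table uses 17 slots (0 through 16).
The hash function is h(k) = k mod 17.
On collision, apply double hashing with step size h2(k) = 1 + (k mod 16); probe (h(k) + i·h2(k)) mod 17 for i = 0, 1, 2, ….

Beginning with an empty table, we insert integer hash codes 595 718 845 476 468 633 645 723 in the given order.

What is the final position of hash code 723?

Insert 595: h=0, slot 0 empty → index 0.
Insert 718: h=4, slot 4 empty → index 4.
Insert 845: h=12, slot 12 empty → index 12.
Insert 476: h=0, h2=13, slot 0 occupied → index 13.
Insert 468: h=9, slot 9 empty → index 9.
Insert 633: h=4, h2=10, slot 4 occupied → index 14.
Insert 645: h=16, slot 16 empty → index 16.
Insert 723: h=9, h2=4, slots 9,13,0,4 occupied → index 8.
Table: [595, —, —, —, 718, —, —, —, 723, 468, —, —, 845, 476, 633, —, 645]

8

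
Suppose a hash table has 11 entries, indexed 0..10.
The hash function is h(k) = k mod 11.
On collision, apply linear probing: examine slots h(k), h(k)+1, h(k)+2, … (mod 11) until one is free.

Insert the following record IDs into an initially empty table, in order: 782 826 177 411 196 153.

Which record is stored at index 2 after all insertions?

826

782 hashes to 1; slot 1 is free → place at 1.
826 hashes to 1; 1 taken → place at 2.
177 hashes to 1; 1,2 taken → place at 3.
411 hashes to 4; slot 4 is free → place at 4.
196 hashes to 9; slot 9 is free → place at 9.
153 hashes to 10; slot 10 is free → place at 10.
Table: [_, 782, 826, 177, 411, _, _, _, _, 196, 153]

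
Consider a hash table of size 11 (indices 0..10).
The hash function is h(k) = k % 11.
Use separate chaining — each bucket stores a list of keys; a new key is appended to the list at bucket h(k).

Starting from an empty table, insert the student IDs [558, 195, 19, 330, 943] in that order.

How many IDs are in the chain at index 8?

Insert 558: h=8, bucket 8 empty -> new chain.
Insert 195: h=8, bucket 8 nonempty -> append to chain.
Insert 19: h=8, bucket 8 nonempty -> append to chain.
Insert 330: h=0, bucket 0 empty -> new chain.
Insert 943: h=8, bucket 8 nonempty -> append to chain.
Final buckets:
0: 330
1: ∅
2: ∅
3: ∅
4: ∅
5: ∅
6: ∅
7: ∅
8: 558 -> 195 -> 19 -> 943
9: ∅
10: ∅

4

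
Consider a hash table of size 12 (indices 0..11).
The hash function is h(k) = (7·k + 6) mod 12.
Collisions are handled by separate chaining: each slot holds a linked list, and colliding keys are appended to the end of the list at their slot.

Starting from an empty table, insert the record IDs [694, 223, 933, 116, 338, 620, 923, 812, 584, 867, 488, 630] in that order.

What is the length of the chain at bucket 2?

5

Insert 694: h=4, bucket 4 empty → new chain.
Insert 223: h=7, bucket 7 empty → new chain.
Insert 933: h=9, bucket 9 empty → new chain.
Insert 116: h=2, bucket 2 empty → new chain.
Insert 338: h=8, bucket 8 empty → new chain.
Insert 620: h=2, bucket 2 nonempty → append to chain.
Insert 923: h=11, bucket 11 empty → new chain.
Insert 812: h=2, bucket 2 nonempty → append to chain.
Insert 584: h=2, bucket 2 nonempty → append to chain.
Insert 867: h=3, bucket 3 empty → new chain.
Insert 488: h=2, bucket 2 nonempty → append to chain.
Insert 630: h=0, bucket 0 empty → new chain.
Final buckets:
0: 630
1: .
2: 116 -> 620 -> 812 -> 584 -> 488
3: 867
4: 694
5: .
6: .
7: 223
8: 338
9: 933
10: .
11: 923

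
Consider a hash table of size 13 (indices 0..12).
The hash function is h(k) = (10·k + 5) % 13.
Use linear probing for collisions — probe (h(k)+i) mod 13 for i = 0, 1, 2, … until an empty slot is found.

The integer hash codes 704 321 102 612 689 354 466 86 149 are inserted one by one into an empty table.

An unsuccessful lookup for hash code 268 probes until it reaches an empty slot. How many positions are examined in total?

2

704: h=12 -> slot 12
321: h=4 -> slot 4
102: h=11 -> slot 11
612: h=2 -> slot 2
689: h=5 -> slot 5
354: h=9 -> slot 9
466: h=11, probe 11,12,0 -> slot 0
86: h=7 -> slot 7
149: h=0, probe 0,1 -> slot 1
Table: [466, 149, 612, —, 321, 689, —, 86, —, 354, —, 102, 704]
Lookup 268: h=7, probe 7,8 → slot 8 empty, not found.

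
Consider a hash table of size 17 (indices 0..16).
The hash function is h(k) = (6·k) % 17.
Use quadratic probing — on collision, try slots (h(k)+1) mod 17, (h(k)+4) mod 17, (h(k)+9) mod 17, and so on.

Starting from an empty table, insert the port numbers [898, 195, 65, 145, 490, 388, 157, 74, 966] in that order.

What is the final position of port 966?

1

898: h=16 → slot 16
195: h=14 → slot 14
65: h=16, probe 16,0 → slot 0
145: h=3 → slot 3
490: h=16, probe 16,0,3,8 → slot 8
388: h=16, probe 16,0,3,8,15 → slot 15
157: h=7 → slot 7
74: h=2 → slot 2
966: h=16, probe 16,0,3,8,15,7,1 → slot 1
Table: [65, 966, 74, 145, —, —, —, 157, 490, —, —, —, —, —, 195, 388, 898]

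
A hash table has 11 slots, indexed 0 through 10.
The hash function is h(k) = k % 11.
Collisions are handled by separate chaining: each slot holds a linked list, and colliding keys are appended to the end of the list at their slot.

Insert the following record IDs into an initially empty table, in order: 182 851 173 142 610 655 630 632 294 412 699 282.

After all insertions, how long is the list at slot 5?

Insert 182: h=6, bucket 6 empty → new chain.
Insert 851: h=4, bucket 4 empty → new chain.
Insert 173: h=8, bucket 8 empty → new chain.
Insert 142: h=10, bucket 10 empty → new chain.
Insert 610: h=5, bucket 5 empty → new chain.
Insert 655: h=6, bucket 6 nonempty → append to chain.
Insert 630: h=3, bucket 3 empty → new chain.
Insert 632: h=5, bucket 5 nonempty → append to chain.
Insert 294: h=8, bucket 8 nonempty → append to chain.
Insert 412: h=5, bucket 5 nonempty → append to chain.
Insert 699: h=6, bucket 6 nonempty → append to chain.
Insert 282: h=7, bucket 7 empty → new chain.
Final buckets:
0: ∅
1: ∅
2: ∅
3: 630
4: 851
5: 610 -> 632 -> 412
6: 182 -> 655 -> 699
7: 282
8: 173 -> 294
9: ∅
10: 142

3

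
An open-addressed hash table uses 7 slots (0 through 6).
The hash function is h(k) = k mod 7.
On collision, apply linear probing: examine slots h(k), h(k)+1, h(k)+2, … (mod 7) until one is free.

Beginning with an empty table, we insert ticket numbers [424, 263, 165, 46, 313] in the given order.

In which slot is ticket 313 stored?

424 hashes to 4; slot 4 is free => place at 4.
263 hashes to 4; 4 taken => place at 5.
165 hashes to 4; 4,5 taken => place at 6.
46 hashes to 4; 4,5,6 taken => place at 0.
313 hashes to 5; 5,6,0 taken => place at 1.
Table: [46, 313, ∅, ∅, 424, 263, 165]

1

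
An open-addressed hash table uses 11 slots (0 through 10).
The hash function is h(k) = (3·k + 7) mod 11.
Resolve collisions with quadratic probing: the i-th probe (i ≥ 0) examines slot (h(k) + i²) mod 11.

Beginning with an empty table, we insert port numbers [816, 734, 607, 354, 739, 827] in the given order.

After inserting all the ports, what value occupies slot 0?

739

Insert 816: h=2, slot 2 empty => index 2.
Insert 734: h=9, slot 9 empty => index 9.
Insert 607: h=2, slot 2 occupied => index 3.
Insert 354: h=2, slots 2,3 occupied => index 6.
Insert 739: h=2, slots 2,3,6 occupied => index 0.
Insert 827: h=2, slots 2,3,6,0 occupied => index 7.
Table: [739, ∅, 816, 607, ∅, ∅, 354, 827, ∅, 734, ∅]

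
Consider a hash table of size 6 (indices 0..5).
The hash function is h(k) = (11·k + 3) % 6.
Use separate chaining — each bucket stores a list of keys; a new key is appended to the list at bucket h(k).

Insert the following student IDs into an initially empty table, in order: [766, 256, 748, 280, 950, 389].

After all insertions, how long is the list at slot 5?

4

Insert 766: h=5, bucket 5 empty → new chain.
Insert 256: h=5, bucket 5 nonempty → append to chain.
Insert 748: h=5, bucket 5 nonempty → append to chain.
Insert 280: h=5, bucket 5 nonempty → append to chain.
Insert 950: h=1, bucket 1 empty → new chain.
Insert 389: h=4, bucket 4 empty → new chain.
Final buckets:
0: ∅
1: 950
2: ∅
3: ∅
4: 389
5: 766 -> 256 -> 748 -> 280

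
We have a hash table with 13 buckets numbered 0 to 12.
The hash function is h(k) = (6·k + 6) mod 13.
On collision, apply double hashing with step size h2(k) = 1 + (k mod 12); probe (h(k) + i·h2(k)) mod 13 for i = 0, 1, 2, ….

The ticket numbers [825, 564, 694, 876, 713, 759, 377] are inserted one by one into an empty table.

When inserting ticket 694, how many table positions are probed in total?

2

825 hashes to 3; slot 3 is free -> place at 3.
564 hashes to 10; slot 10 is free -> place at 10.
694 hashes to 10, h2=11; 10 taken -> place at 8.
876 hashes to 10, h2=1; 10 taken -> place at 11.
713 hashes to 7; slot 7 is free -> place at 7.
759 hashes to 10, h2=4; 10 taken -> place at 1.
377 hashes to 6; slot 6 is free -> place at 6.
Table: [., 759, ., 825, ., ., 377, 713, 694, ., 564, 876, .]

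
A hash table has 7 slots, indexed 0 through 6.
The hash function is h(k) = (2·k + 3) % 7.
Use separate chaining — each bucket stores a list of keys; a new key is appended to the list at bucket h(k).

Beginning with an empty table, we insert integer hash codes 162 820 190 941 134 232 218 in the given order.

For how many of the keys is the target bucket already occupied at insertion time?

5

162 → bucket 5
820 → bucket 5 (collision)
190 → bucket 5 (collision)
941 → bucket 2
134 → bucket 5 (collision)
232 → bucket 5 (collision)
218 → bucket 5 (collision)
Final buckets:
0: ∅
1: ∅
2: 941
3: ∅
4: ∅
5: 162 -> 820 -> 190 -> 134 -> 232 -> 218
6: ∅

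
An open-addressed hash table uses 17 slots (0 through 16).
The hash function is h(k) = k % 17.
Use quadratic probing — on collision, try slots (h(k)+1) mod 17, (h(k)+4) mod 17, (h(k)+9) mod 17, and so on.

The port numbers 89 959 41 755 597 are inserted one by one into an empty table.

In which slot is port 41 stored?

89: h=4 => slot 4
959: h=7 => slot 7
41: h=7, probe 7,8 => slot 8
755: h=7, probe 7,8,11 => slot 11
597: h=2 => slot 2
Table: [∅, ∅, 597, ∅, 89, ∅, ∅, 959, 41, ∅, ∅, 755, ∅, ∅, ∅, ∅, ∅]

8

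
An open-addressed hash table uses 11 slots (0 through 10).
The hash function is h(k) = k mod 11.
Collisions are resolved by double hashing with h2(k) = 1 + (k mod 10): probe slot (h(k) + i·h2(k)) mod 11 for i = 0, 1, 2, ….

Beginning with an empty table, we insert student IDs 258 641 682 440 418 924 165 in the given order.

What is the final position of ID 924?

258: h=5 → slot 5
641: h=3 → slot 3
682: h=0 → slot 0
440: h=0, h2=1, probe 0,1 → slot 1
418: h=0, h2=9, probe 0,9 → slot 9
924: h=0, h2=5, probe 0,5,10 → slot 10
165: h=0, h2=6, probe 0,6 → slot 6
Table: [682, 440, -, 641, -, 258, 165, -, -, 418, 924]

10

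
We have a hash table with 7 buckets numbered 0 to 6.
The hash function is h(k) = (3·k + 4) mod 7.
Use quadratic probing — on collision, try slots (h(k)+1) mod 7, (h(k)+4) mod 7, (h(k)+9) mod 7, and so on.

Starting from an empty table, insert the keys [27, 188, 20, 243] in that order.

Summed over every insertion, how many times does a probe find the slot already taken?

Insert 27: h=1, slot 1 empty -> index 1.
Insert 188: h=1, slot 1 occupied -> index 2.
Insert 20: h=1, slots 1,2 occupied -> index 5.
Insert 243: h=5, slot 5 occupied -> index 6.
Table: [—, 27, 188, —, —, 20, 243]

4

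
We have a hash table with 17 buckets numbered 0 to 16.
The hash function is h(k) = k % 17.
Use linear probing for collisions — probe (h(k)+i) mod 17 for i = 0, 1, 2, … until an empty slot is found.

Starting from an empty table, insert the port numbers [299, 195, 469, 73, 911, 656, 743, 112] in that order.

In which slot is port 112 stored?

Insert 299: h=10, slot 10 empty => index 10.
Insert 195: h=8, slot 8 empty => index 8.
Insert 469: h=10, slot 10 occupied => index 11.
Insert 73: h=5, slot 5 empty => index 5.
Insert 911: h=10, slots 10,11 occupied => index 12.
Insert 656: h=10, slots 10,11,12 occupied => index 13.
Insert 743: h=12, slots 12,13 occupied => index 14.
Insert 112: h=10, slots 10,11,12,13,14 occupied => index 15.
Table: [., ., ., ., ., 73, ., ., 195, ., 299, 469, 911, 656, 743, 112, .]

15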